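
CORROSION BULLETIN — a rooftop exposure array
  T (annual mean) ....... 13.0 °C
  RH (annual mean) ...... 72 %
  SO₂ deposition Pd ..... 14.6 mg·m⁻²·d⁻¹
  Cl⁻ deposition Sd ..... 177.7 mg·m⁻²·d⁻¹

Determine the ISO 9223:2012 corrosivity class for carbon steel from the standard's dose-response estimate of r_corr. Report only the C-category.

C4

carbon steel: f(T) = -0.054·(T−10) [T>10 °C] = -0.1620
  Pd branch = 1.77·Pd^0.52·e^(0.02·RH+f) = 25.61 μm/a
  Sd branch = 0.102·Sd^0.62·e^(0.033·RH+0.04·T) = 45.83 μm/a
  sum: 25.61 + 45.83 → r_corr = 71.44 μm/a
71.4 μm/a falls in (50, 80] for carbon steel → category C4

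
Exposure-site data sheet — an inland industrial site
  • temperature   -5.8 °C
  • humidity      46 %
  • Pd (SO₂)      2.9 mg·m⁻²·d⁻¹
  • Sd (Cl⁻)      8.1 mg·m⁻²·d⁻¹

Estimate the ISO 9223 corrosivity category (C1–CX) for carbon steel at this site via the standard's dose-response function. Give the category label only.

C2

carbon steel: temperature factor f = +0.150·(-15.8) = -2.3700
  Pd branch = 1.77·Pd^0.52·e^(0.02·RH+f) = 0.7223 μm/a
  Cl⁻ term: 0.102·8.1^0.62·exp(0.033·46+0.04·-5.8) = 1.35
  r_corr = 0.7223 + 1.35 = 2.072 μm/a
2.07 μm/a falls in (1.3, 25] for carbon steel → category C2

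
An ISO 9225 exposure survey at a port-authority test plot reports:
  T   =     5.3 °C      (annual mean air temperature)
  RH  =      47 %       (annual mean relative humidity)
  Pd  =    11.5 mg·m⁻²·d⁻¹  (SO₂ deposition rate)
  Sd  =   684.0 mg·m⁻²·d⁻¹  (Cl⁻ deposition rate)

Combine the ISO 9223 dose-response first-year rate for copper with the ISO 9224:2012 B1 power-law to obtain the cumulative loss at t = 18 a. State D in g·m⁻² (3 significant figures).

copper: f(T) = +0.126·(T−10) [T≤10 °C] = -0.5922
  SO₂ term: 0.0053·11.5^0.26·exp(0.059·47-0.5922) = 0.08855
  Cl⁻ term: 0.01025·684.0^0.27·exp(0.036·47+0.049·5.3) = 0.4205
  sum: 0.08855 + 0.4205 → r_corr = 0.5091 μm/a
Power-law: D(18) = r_corr · 18^0.667
  D(18) = 0.5091 × 18^0.667 = 0.5091 × 6.875 = 3.5 μm
  Mass loss = 3.5 μm × 8.96 g/cm³ = 31.36 g·m⁻²

D(18) = 31.4 g·m⁻²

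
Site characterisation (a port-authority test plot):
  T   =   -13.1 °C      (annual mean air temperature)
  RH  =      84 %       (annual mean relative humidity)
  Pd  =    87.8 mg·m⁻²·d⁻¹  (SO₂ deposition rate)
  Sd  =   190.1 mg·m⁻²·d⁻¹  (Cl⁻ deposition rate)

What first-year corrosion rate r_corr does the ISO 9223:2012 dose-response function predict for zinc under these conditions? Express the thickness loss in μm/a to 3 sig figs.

zinc: T≤10 °C ⇒ hinge +0.038·(-13.1−10) = -0.8778
  sulphur-dioxide contribution → 1.831 μm/a
  chloride contribution → 0.224 μm/a
  total first-year rate 2.055 μm/a

r_corr = 2.05 μm/a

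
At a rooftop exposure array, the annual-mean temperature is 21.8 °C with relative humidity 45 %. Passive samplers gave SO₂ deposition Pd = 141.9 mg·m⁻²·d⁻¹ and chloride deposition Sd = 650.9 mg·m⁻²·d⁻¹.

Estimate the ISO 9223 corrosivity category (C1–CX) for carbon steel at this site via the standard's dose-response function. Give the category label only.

C5

carbon steel: temperature factor f = -0.054·(11.8) = -0.6372
  sulphur-dioxide contribution → 30.28 μm/a
  chloride contribution → 59.79 μm/a
  total first-year rate 90.07 μm/a
ISO 9223 Table 2 (carbon steel): 80 < 90.1 ≤ 200 μm/a ⇒ C5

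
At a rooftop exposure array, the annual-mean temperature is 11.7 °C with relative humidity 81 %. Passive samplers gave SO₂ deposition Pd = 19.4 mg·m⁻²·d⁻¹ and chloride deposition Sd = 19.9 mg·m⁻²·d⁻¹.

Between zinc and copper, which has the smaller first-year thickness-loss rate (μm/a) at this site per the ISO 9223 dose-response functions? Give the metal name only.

zinc: T>10 °C ⇒ hinge -0.071·(11.7−10) = -0.1207
  Pd branch = 0.0129·Pd^0.44·e^(0.046·RH+f) = 1.75 μm/a
  Sd branch = 0.0175·Sd^0.57·e^(0.008·RH+0.085·T) = 0.4974 μm/a
  r_corr = 1.75 + 0.4974 = 2.247 μm/a
copper: f(T) = -0.080·(T−10) [T>10 °C] = -0.1360
  Pd branch = 0.0053·Pd^0.26·e^(0.059·RH+f) = 1.19 μm/a
  Cl⁻ term: 0.01025·19.9^0.27·exp(0.036·81+0.049·11.7) = 0.753
  sum: 1.19 + 0.753 → r_corr = 1.943 μm/a
Ordering by μm/a: zinc (2.25) > copper (1.94)

copper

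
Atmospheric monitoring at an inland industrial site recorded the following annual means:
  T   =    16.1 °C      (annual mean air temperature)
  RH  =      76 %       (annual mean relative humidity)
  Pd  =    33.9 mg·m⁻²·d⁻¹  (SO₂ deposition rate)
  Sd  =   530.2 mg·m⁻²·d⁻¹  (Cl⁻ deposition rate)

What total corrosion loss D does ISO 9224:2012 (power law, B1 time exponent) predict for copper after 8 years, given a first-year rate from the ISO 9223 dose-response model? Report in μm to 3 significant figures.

copper: T>10 °C ⇒ hinge -0.080·(16.1−10) = -0.4880
  SO₂ term: 0.0053·33.9^0.26·exp(0.059·76-0.4880) = 0.7204
  Cl⁻ term: 0.01025·530.2^0.27·exp(0.036·76+0.049·16.1) = 1.893
  sum: 0.7204 + 1.893 → r_corr = 2.613 μm/a
ISO 9224: D(t) = r_corr · t^b with b = 0.667 (copper, B1)
  D(8) = 2.613 × 8^0.667 = 2.613 × 4.003 = 10.46 μm

D(8) = 10.5 μm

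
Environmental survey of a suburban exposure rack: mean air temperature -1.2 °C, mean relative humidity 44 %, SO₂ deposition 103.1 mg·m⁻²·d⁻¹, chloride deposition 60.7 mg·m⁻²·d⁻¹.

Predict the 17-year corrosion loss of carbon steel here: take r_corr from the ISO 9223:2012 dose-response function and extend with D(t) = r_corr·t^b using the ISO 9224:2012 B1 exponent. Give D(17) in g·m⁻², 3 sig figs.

carbon steel: T≤10 °C ⇒ hinge +0.150·(-1.2−10) = -1.6800
  SO₂ term: 1.77·103.1^0.52·exp(0.02·44-1.6800) = 8.86
  Cl⁻ term: 0.102·60.7^0.62·exp(0.033·44+0.04·-1.2) = 5.296
  r_corr = 8.86 + 5.296 = 14.16 μm/a
Long-term exponent b (ISO 9224 Table 2, B1) = 0.523
  D(17) = 14.16 × 17^0.523 = 14.16 × 4.401 = 62.3 μm
  Mass loss = 62.3 μm × 7.85 g/cm³ = 489 g·m⁻²

D(17) = 489 g·m⁻²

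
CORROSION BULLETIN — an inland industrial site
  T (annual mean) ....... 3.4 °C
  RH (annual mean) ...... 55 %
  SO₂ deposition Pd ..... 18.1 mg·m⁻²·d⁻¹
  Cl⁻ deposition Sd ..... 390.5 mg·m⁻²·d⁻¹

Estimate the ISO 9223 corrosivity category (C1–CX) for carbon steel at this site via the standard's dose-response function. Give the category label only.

C3

carbon steel: temperature factor f = +0.150·(-6.6) = -0.9900
  SO₂ term: 1.77·18.1^0.52·exp(0.02·55-0.9900) = 8.907
  Cl⁻ term: 0.102·390.5^0.62·exp(0.033·55+0.04·3.4) = 29.02
  r_corr = 8.907 + 29.02 = 37.93 μm/a
Category bounds: 25…50 μm/a bracket r_corr ⇒ C3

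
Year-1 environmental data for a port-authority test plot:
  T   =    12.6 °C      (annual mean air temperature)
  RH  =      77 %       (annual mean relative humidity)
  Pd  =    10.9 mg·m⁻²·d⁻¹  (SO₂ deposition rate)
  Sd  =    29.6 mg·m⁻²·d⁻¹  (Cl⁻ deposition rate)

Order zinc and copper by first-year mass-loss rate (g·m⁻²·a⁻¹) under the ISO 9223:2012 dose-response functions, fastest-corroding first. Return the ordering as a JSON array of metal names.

["copper", "zinc"]

zinc: temperature factor f = -0.071·(2.6) = -0.1846
  sulphur-dioxide contribution → 1.06 μm/a
  chloride contribution → 0.6521 μm/a
  ⇒ r_corr(zinc) = 1.712 μm/a
  mass loss = 1.712 μm/a × 7.14 g/cm³ = 12.22 g·m⁻²·a⁻¹
copper: f(T) = -0.080·(T−10) [T>10 °C] = -0.2080
  sulphur-dioxide contribution → 0.7528 μm/a
  chloride contribution → 0.7585 μm/a
  total first-year rate 1.511 μm/a
  mass loss = 1.511 μm/a × 8.96 g/cm³ = 13.54 g·m⁻²·a⁻¹
Ordering by g·m⁻²·a⁻¹: copper (13.5) > zinc (12.2)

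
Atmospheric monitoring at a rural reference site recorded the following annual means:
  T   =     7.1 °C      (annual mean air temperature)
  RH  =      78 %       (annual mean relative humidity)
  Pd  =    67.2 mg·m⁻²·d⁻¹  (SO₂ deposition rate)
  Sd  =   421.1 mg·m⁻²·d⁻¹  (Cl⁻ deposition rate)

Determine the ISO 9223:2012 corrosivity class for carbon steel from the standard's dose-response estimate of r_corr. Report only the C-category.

carbon steel: T≤10 °C ⇒ hinge +0.150·(7.1−10) = -0.4350
  SO₂ term: 1.77·67.2^0.52·exp(0.02·78-0.4350) = 48.62
  Cl⁻ term: 0.102·421.1^0.62·exp(0.033·78+0.04·7.1) = 75.32
  sum: 48.62 + 75.32 → r_corr = 123.9 μm/a
124 μm/a falls in (80, 200] for carbon steel → category C5

C5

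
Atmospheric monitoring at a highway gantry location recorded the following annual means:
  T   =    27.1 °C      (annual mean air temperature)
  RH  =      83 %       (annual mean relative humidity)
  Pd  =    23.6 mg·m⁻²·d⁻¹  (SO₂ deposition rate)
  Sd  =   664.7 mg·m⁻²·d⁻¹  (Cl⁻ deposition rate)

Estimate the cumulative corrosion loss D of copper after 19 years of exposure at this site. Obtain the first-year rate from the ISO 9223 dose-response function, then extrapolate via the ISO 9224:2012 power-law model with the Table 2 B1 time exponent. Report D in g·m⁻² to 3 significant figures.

D(19) = 310 g·m⁻²

copper: f(T) = -0.080·(T−10) [T>10 °C] = -1.3680
  sulphur-dioxide contribution → 0.411 μm/a
  chloride contribution → 4.438 μm/a
  ⇒ r_corr(copper) = 4.849 μm/a
ISO 9224: D(t) = r_corr · t^b with b = 0.667 (copper, B1)
  D(19) = 4.849 × 19^0.667 = 4.849 × 7.127 = 34.56 μm
  Mass loss = 34.56 μm × 8.96 g/cm³ = 309.7 g·m⁻²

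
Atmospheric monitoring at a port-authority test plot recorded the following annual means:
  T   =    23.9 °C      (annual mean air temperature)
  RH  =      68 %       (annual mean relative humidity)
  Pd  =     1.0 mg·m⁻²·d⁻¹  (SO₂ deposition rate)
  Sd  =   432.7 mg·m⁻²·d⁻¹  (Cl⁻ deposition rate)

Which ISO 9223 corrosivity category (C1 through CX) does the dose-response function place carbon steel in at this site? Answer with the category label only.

carbon steel: T>10 °C ⇒ hinge -0.054·(23.9−10) = -0.7506
  Pd branch = 1.77·Pd^0.52·e^(0.02·RH+f) = 3.256 μm/a
  Cl⁻ term: 0.102·432.7^0.62·exp(0.033·68+0.04·23.9) = 107.8
  r_corr = 3.256 + 107.8 = 111.1 μm/a
Category bounds: 80…200 μm/a bracket r_corr ⇒ C5

C5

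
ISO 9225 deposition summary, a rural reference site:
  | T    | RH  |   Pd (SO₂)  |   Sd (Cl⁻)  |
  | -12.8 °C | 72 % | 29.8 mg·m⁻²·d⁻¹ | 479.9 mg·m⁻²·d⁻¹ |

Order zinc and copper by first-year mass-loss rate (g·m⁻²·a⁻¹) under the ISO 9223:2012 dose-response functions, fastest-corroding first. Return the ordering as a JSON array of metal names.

["zinc", "copper"]

zinc: f(T) = +0.038·(T−10) [T≤10 °C] = -0.8664
  SO₂ term: 0.0129·29.8^0.44·exp(0.046·72-0.8664) = 0.6628
  Cl⁻ term: 0.0175·479.9^0.57·exp(0.008·72+0.085·-12.8) = 0.3539
  r_corr = 0.6628 + 0.3539 = 1.017 μm/a
  mass loss = 1.017 μm/a × 7.14 g/cm³ = 7.259 g·m⁻²·a⁻¹
copper: T≤10 °C ⇒ hinge +0.126·(-12.8−10) = -2.8728
  Pd branch = 0.0053·Pd^0.26·e^(0.059·RH+f) = 0.05068 μm/a
  Sd branch = 0.01025·Sd^0.27·e^(0.036·RH+0.049·T) = 0.3872 μm/a
  r_corr = 0.05068 + 0.3872 = 0.4379 μm/a
  mass loss = 0.4379 μm/a × 8.96 g/cm³ = 3.923 g·m⁻²·a⁻¹
Ordering by g·m⁻²·a⁻¹: zinc (7.26) > copper (3.92)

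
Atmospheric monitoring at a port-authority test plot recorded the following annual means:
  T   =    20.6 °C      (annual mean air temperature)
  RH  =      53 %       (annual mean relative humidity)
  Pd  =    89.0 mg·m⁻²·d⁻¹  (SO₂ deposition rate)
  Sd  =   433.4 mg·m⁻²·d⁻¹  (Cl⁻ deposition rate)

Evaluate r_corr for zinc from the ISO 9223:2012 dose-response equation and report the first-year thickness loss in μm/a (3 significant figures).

zinc: f(T) = -0.071·(T−10) [T>10 °C] = -0.7526
  Pd branch = 0.0129·Pd^0.44·e^(0.046·RH+f) = 0.5015 μm/a
  Sd branch = 0.0175·Sd^0.57·e^(0.008·RH+0.085·T) = 4.905 μm/a
  r_corr = 0.5015 + 4.905 = 5.407 μm/a

r_corr = 5.41 μm/a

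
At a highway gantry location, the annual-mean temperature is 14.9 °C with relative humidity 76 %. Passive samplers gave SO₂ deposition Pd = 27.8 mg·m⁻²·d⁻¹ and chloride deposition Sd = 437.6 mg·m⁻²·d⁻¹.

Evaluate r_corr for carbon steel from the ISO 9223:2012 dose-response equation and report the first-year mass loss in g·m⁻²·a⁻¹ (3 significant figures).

carbon steel: f(T) = -0.054·(T−10) [T>10 °C] = -0.2646
  SO₂ term: 1.77·27.8^0.52·exp(0.02·76-0.2646) = 35
  Sd branch = 0.102·Sd^0.62·e^(0.033·RH+0.04·T) = 98.65 μm/a
  r_corr = 35 + 98.65 = 133.7 μm/a
Convert to mass loss: 133.7 μm/a × 7.85 g/cm³ = 1049 g·m⁻²·a⁻¹

r_corr = 1.05e+03 g·m⁻²·a⁻¹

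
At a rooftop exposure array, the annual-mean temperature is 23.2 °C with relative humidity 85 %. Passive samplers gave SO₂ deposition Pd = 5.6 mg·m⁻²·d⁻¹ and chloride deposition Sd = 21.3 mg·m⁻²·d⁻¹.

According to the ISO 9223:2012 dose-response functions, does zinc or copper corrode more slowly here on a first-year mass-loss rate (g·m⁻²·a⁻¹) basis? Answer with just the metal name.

zinc

zinc: T>10 °C ⇒ hinge -0.071·(23.2−10) = -0.9372
  Pd branch = 0.0129·Pd^0.44·e^(0.046·RH+f) = 0.5381 μm/a
  Cl⁻ term: 0.0175·21.3^0.57·exp(0.008·85+0.085·23.2) = 1.419
  r_corr = 0.5381 + 1.419 = 1.957 μm/a
  mass loss = 1.957 μm/a × 7.14 g/cm³ = 13.97 g·m⁻²·a⁻¹
copper: temperature factor f = -0.080·(13.2) = -1.0560
  SO₂ term: 0.0053·5.6^0.26·exp(0.059·85-1.0560) = 0.4347
  Cl⁻ term: 0.01025·21.3^0.27·exp(0.036·85+0.049·23.2) = 1.556
  r_corr = 0.4347 + 1.556 = 1.991 μm/a
  mass loss = 1.991 μm/a × 8.96 g/cm³ = 17.84 g·m⁻²·a⁻¹
Ordering by g·m⁻²·a⁻¹: copper (17.8) > zinc (14)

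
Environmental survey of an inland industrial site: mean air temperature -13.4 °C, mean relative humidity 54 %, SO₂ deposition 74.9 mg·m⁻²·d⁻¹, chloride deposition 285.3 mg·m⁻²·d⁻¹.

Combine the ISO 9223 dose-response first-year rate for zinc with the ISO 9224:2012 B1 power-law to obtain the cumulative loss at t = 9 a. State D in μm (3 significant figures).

zinc: temperature factor f = +0.038·(-23.4) = -0.8892
  Pd branch = 0.0129·Pd^0.44·e^(0.046·RH+f) = 0.4246 μm/a
  Cl⁻ term: 0.0175·285.3^0.57·exp(0.008·54+0.085·-13.4) = 0.2165
  r_corr = 0.4246 + 0.2165 = 0.6411 μm/a
Long-term exponent b (ISO 9224 Table 2, B1) = 0.813
  D(9) = 0.6411 × 9^0.813 = 0.6411 × 5.968 = 3.826 μm

D(9) = 3.83 μm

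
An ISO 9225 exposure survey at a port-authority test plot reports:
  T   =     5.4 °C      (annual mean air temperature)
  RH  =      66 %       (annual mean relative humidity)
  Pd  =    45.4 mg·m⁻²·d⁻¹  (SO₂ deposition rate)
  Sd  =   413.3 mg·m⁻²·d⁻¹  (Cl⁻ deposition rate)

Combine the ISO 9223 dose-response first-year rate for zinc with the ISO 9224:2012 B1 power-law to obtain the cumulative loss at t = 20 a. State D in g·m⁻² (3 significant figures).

zinc: f(T) = +0.038·(T−10) [T≤10 °C] = -0.1748
  Pd branch = 0.0129·Pd^0.44·e^(0.046·RH+f) = 1.209 μm/a
  Sd branch = 0.0175·Sd^0.57·e^(0.008·RH+0.085·T) = 1.455 μm/a
  sum: 1.209 + 1.455 → r_corr = 2.664 μm/a
Long-term exponent b (ISO 9224 Table 2, B1) = 0.813
  D(20) = 2.664 × 20^0.813 = 2.664 × 11.42 = 30.43 μm
  Mass loss = 30.43 μm × 7.14 g/cm³ = 217.3 g·m⁻²

D(20) = 217 g·m⁻²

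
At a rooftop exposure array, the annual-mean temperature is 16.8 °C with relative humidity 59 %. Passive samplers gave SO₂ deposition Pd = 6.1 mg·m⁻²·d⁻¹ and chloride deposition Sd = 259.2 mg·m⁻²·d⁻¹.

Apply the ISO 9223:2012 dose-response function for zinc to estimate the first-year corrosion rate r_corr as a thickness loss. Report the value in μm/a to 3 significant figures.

zinc: f(T) = -0.071·(T−10) [T>10 °C] = -0.4828
  SO₂ term: 0.0129·6.1^0.44·exp(0.046·59-0.4828) = 0.2662
  Cl⁻ term: 0.0175·259.2^0.57·exp(0.008·59+0.085·16.8) = 2.78
  sum: 0.2662 + 2.78 → r_corr = 3.046 μm/a

r_corr = 3.05 μm/a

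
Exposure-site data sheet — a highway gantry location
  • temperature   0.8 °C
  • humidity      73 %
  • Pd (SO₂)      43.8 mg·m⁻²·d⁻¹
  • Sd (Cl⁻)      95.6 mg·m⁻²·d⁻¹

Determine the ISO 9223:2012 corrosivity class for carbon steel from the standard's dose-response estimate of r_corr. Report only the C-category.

carbon steel: T≤10 °C ⇒ hinge +0.150·(0.8−10) = -1.3800
  SO₂ term: 1.77·43.8^0.52·exp(0.02·73-1.3800) = 13.69
  Cl⁻ term: 0.102·95.6^0.62·exp(0.033·73+0.04·0.8) = 19.8
  r_corr = 13.69 + 19.8 = 33.48 μm/a
ISO 9223 Table 2 (carbon steel): 25 < 33.5 ≤ 50 μm/a ⇒ C3

C3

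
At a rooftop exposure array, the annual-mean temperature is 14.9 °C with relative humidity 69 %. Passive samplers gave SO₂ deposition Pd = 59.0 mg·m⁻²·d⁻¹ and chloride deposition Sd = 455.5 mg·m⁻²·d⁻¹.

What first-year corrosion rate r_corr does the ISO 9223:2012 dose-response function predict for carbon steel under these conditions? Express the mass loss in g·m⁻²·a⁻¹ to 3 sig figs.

r_corr = 983 g·m⁻²·a⁻¹

carbon steel: f(T) = -0.054·(T−10) [T>10 °C] = -0.2646
  SO₂ term: 1.77·59.0^0.52·exp(0.02·69-0.2646) = 45
  Sd branch = 0.102·Sd^0.62·e^(0.033·RH+0.04·T) = 80.28 μm/a
  sum: 45 + 80.28 → r_corr = 125.3 μm/a
Convert to mass loss: 125.3 μm/a × 7.85 g/cm³ = 983.4 g·m⁻²·a⁻¹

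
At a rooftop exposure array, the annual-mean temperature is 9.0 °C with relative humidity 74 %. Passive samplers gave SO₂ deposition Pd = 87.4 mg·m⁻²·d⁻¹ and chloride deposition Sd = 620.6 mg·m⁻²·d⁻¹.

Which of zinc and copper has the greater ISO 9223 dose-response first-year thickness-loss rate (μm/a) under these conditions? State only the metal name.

zinc: f(T) = +0.038·(T−10) [T≤10 °C] = -0.0380
  Pd branch = 0.0129·Pd^0.44·e^(0.046·RH+f) = 2.671 μm/a
  Cl⁻ term: 0.0175·620.6^0.57·exp(0.008·74+0.085·9.0) = 2.656
  r_corr = 2.671 + 2.656 = 5.327 μm/a
copper: f(T) = +0.126·(T−10) [T≤10 °C] = -0.1260
  SO₂ term: 0.0053·87.4^0.26·exp(0.059·74-0.1260) = 1.176
  Sd branch = 0.01025·Sd^0.27·e^(0.036·RH+0.049·T) = 1.298 μm/a
  sum: 1.176 + 1.298 → r_corr = 2.474 μm/a
Ordering by μm/a: zinc (5.33) > copper (2.47)

zinc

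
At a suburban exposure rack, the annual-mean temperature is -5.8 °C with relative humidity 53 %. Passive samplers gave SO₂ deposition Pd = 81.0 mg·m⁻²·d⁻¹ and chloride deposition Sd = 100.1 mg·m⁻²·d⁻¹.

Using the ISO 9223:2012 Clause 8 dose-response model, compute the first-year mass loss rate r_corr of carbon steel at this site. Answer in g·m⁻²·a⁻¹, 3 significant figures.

carbon steel: f(T) = +0.150·(T−10) [T≤10 °C] = -2.3700
  sulphur-dioxide contribution → 4.693 μm/a
  chloride contribution → 8.085 μm/a
  total first-year rate 12.78 μm/a
Convert to mass loss: 12.78 μm/a × 7.85 g/cm³ = 100.3 g·m⁻²·a⁻¹

r_corr = 100 g·m⁻²·a⁻¹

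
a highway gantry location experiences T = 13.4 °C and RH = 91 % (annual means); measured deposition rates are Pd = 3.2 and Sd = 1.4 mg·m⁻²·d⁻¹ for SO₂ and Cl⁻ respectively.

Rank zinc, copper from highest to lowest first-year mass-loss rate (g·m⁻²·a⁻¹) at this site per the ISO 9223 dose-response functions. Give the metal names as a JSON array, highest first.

zinc: f(T) = -0.071·(T−10) [T>10 °C] = -0.2414
  SO₂ term: 0.0129·3.2^0.44·exp(0.046·91-0.2414) = 1.112
  Cl⁻ term: 0.0175·1.4^0.57·exp(0.008·91+0.085·13.4) = 0.1371
  sum: 1.112 + 0.1371 → r_corr = 1.249 μm/a
  mass loss = 1.249 μm/a × 7.14 g/cm³ = 8.916 g·m⁻²·a⁻¹
copper: T>10 °C ⇒ hinge -0.080·(13.4−10) = -0.2720
  SO₂ term: 0.0053·3.2^0.26·exp(0.059·91-0.2720) = 1.173
  Sd branch = 0.01025·Sd^0.27·e^(0.036·RH+0.049·T) = 0.5729 μm/a
  sum: 1.173 + 0.5729 → r_corr = 1.746 μm/a
  mass loss = 1.746 μm/a × 8.96 g/cm³ = 15.64 g·m⁻²·a⁻¹
Ordering by g·m⁻²·a⁻¹: copper (15.6) > zinc (8.92)

["copper", "zinc"]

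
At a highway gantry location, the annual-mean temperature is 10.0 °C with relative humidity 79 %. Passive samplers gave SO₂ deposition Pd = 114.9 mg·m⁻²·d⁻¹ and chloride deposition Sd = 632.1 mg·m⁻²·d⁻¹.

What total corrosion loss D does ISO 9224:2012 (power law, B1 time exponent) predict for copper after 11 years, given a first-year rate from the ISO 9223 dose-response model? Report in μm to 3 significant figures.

copper: temperature factor f = +0.126·(0.0) = +0.0000
  Pd branch = 0.0053·Pd^0.26·e^(0.059·RH+f) = 1.924 μm/a
  Cl⁻ term: 0.01025·632.1^0.27·exp(0.036·79+0.049·10.0) = 1.64
  r_corr = 1.924 + 1.64 = 3.564 μm/a
ISO 9224: D(t) = r_corr · t^b with b = 0.667 (copper, B1)
  D(11) = 3.564 × 11^0.667 = 3.564 × 4.95 = 17.64 μm

D(11) = 17.6 μm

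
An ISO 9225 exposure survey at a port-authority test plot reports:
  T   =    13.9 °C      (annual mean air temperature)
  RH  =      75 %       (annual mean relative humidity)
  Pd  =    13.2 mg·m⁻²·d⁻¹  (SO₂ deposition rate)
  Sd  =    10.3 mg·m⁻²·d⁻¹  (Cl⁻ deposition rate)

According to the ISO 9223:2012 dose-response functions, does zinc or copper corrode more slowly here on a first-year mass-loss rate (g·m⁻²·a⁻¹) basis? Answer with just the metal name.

zinc

zinc: temperature factor f = -0.071·(3.9) = -0.2769
  sulphur-dioxide contribution → 0.9587 μm/a
  chloride contribution → 0.3927 μm/a
  ⇒ r_corr(zinc) = 1.351 μm/a
  mass loss = 1.351 μm/a × 7.14 g/cm³ = 9.649 g·m⁻²·a⁻¹
copper: f(T) = -0.080·(T−10) [T>10 °C] = -0.3120
  sulphur-dioxide contribution → 0.6337 μm/a
  chloride contribution → 0.5657 μm/a
  total first-year rate 1.199 μm/a
  mass loss = 1.199 μm/a × 8.96 g/cm³ = 10.75 g·m⁻²·a⁻¹
Ordering by g·m⁻²·a⁻¹: copper (10.7) > zinc (9.65)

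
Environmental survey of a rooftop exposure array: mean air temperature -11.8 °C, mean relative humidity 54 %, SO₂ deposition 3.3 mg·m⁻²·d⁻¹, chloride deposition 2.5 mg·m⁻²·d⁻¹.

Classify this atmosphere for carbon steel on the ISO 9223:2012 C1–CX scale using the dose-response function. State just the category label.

carbon steel: T≤10 °C ⇒ hinge +0.150·(-11.8−10) = -3.2700
  sulphur-dioxide contribution → 0.3685 μm/a
  chloride contribution → 0.6672 μm/a
  ⇒ r_corr(carbon steel) = 1.036 μm/a
Category bounds: 0…1.3 μm/a bracket r_corr ⇒ C1

C1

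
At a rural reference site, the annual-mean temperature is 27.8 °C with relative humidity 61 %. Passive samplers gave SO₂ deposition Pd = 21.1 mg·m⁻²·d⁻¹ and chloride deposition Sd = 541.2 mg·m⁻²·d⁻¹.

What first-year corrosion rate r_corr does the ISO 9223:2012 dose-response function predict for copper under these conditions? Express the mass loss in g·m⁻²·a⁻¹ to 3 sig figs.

copper: T>10 °C ⇒ hinge -0.080·(27.8−10) = -1.4240
  Pd branch = 0.0053·Pd^0.26·e^(0.059·RH+f) = 0.1031 μm/a
  Sd branch = 0.01025·Sd^0.27·e^(0.036·RH+0.049·T) = 1.968 μm/a
  r_corr = 0.1031 + 1.968 = 2.071 μm/a
Convert to mass loss: 2.071 μm/a × 8.96 g/cm³ = 18.56 g·m⁻²·a⁻¹

r_corr = 18.6 g·m⁻²·a⁻¹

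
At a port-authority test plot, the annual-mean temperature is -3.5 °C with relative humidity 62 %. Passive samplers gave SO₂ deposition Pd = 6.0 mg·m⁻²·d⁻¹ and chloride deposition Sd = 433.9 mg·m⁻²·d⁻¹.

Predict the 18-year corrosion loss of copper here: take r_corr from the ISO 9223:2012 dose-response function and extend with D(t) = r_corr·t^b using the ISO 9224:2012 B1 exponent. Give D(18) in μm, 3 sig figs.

D(18) = 3.26 μm

copper: T≤10 °C ⇒ hinge +0.126·(-3.5−10) = -1.7010
  sulphur-dioxide contribution → 0.05977 μm/a
  chloride contribution → 0.4147 μm/a
  ⇒ r_corr(copper) = 0.4744 μm/a
ISO 9224: D(t) = r_corr · t^b with b = 0.667 (copper, B1)
  D(18) = 0.4744 × 18^0.667 = 0.4744 × 6.875 = 3.262 μm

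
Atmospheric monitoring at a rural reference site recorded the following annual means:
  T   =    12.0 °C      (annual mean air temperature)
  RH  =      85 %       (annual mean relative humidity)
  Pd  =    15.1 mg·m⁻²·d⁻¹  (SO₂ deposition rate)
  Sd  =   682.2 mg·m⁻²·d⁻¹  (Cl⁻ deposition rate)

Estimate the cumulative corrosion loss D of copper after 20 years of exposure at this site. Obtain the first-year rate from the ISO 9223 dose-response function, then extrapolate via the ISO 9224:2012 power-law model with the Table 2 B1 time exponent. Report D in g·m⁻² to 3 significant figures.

D(20) = 243 g·m⁻²

copper: f(T) = -0.080·(T−10) [T>10 °C] = -0.1600
  sulphur-dioxide contribution → 1.378 μm/a
  chloride contribution → 2.292 μm/a
  ⇒ r_corr(copper) = 3.67 μm/a
Long-term exponent b (ISO 9224 Table 2, B1) = 0.667
  D(20) = 3.67 × 20^0.667 = 3.67 × 7.375 = 27.07 μm
  Mass loss = 27.07 μm × 8.96 g/cm³ = 242.5 g·m⁻²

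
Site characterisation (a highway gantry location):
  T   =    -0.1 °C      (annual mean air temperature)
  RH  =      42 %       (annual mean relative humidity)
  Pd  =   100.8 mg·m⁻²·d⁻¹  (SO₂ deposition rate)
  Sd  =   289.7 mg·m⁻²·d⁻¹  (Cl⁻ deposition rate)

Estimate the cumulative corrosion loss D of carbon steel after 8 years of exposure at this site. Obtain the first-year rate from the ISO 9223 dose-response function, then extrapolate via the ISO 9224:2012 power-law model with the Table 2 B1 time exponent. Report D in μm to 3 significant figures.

D(8) = 69.9 μm

carbon steel: f(T) = +0.150·(T−10) [T≤10 °C] = -1.5150
  Pd branch = 1.77·Pd^0.52·e^(0.02·RH+f) = 9.923 μm/a
  Cl⁻ term: 0.102·289.7^0.62·exp(0.033·42+0.04·-0.1) = 13.65
  sum: 9.923 + 13.65 → r_corr = 23.57 μm/a
Power-law: D(8) = r_corr · 8^0.523
  D(8) = 23.57 × 8^0.523 = 23.57 × 2.967 = 69.95 μm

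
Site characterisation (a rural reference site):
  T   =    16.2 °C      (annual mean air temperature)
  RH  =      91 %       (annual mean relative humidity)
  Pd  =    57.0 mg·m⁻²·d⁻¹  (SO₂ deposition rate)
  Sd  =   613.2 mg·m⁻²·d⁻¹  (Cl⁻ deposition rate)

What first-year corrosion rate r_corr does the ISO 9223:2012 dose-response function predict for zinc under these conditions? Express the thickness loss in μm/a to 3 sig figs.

r_corr = 8.81 μm/a

zinc: T>10 °C ⇒ hinge -0.071·(16.2−10) = -0.4402
  sulphur-dioxide contribution → 3.236 μm/a
  chloride contribution → 5.574 μm/a
  ⇒ r_corr(zinc) = 8.81 μm/a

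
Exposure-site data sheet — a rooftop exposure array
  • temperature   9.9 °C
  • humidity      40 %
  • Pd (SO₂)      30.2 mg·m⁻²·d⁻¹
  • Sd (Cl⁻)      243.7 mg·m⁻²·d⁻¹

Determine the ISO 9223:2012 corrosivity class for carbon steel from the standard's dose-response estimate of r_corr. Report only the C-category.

C3

carbon steel: f(T) = +0.150·(T−10) [T≤10 °C] = -0.0150
  SO₂ term: 1.77·30.2^0.52·exp(0.02·40-0.0150) = 22.83
  Sd branch = 0.102·Sd^0.62·e^(0.033·RH+0.04·T) = 17.13 μm/a
  sum: 22.83 + 17.13 → r_corr = 39.96 μm/a
ISO 9223 Table 2 (carbon steel): 25 < 40 ≤ 50 μm/a ⇒ C3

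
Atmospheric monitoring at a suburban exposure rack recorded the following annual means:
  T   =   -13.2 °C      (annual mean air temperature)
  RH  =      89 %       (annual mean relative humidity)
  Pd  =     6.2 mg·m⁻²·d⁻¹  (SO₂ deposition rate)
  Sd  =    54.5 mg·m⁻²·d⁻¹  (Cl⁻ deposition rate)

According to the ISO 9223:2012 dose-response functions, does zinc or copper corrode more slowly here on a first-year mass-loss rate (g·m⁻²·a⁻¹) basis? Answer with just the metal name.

zinc: temperature factor f = +0.038·(-23.2) = -0.8816
  sulphur-dioxide contribution → 0.7151 μm/a
  chloride contribution → 0.1134 μm/a
  ⇒ r_corr(zinc) = 0.8285 μm/a
  mass loss = 0.8285 μm/a × 7.14 g/cm³ = 5.916 g·m⁻²·a⁻¹
copper: f(T) = +0.126·(T−10) [T≤10 °C] = -2.9232
  sulphur-dioxide contribution → 0.08735 μm/a
  chloride contribution → 0.3892 μm/a
  ⇒ r_corr(copper) = 0.4765 μm/a
  mass loss = 0.4765 μm/a × 8.96 g/cm³ = 4.27 g·m⁻²·a⁻¹
Ordering by g·m⁻²·a⁻¹: zinc (5.92) > copper (4.27)

copper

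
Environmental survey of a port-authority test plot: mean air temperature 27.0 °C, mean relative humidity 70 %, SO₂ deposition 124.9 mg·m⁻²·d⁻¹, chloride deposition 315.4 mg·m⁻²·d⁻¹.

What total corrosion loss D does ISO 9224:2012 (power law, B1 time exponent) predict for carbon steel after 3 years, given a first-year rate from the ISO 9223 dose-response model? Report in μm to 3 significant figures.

carbon steel: T>10 °C ⇒ hinge -0.054·(27.0−10) = -0.9180
  sulphur-dioxide contribution → 35.28 μm/a
  chloride contribution → 107.2 μm/a
  total first-year rate 142.5 μm/a
Long-term exponent b (ISO 9224 Table 2, B1) = 0.523
  D(3) = 142.5 × 3^0.523 = 142.5 × 1.776 = 253.1 μm

D(3) = 253 μm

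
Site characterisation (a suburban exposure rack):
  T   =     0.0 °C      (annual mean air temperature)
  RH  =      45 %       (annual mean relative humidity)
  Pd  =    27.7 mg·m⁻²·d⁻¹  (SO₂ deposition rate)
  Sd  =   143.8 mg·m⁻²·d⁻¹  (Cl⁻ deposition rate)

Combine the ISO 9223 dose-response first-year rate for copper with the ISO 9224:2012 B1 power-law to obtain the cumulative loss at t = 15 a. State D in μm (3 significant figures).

copper: f(T) = +0.126·(T−10) [T≤10 °C] = -1.2600
  SO₂ term: 0.0053·27.7^0.26·exp(0.059·45-1.2600) = 0.05072
  Cl⁻ term: 0.01025·143.8^0.27·exp(0.036·45+0.049·0.0) = 0.1981
  sum: 0.05072 + 0.1981 → r_corr = 0.2488 μm/a
Power-law: D(15) = r_corr · 15^0.667
  D(15) = 0.2488 × 15^0.667 = 0.2488 × 6.088 = 1.515 μm

D(15) = 1.51 μm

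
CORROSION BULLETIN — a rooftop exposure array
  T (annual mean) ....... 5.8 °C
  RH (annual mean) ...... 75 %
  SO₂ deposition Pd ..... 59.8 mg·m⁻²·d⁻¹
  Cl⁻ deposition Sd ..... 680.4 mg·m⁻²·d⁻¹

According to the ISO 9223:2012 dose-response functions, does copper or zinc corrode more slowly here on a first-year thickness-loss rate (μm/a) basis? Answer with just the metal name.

copper: T≤10 °C ⇒ hinge +0.126·(5.8−10) = -0.5292
  SO₂ term: 0.0053·59.8^0.26·exp(0.059·75-0.5292) = 0.7553
  Sd branch = 0.01025·Sd^0.27·e^(0.036·RH+0.049·T) = 1.179 μm/a
  r_corr = 0.7553 + 1.179 = 1.935 μm/a
zinc: T≤10 °C ⇒ hinge +0.038·(5.8−10) = -0.1596
  Pd branch = 0.0129·Pd^0.44·e^(0.046·RH+f) = 2.096 μm/a
  Cl⁻ term: 0.0175·680.4^0.57·exp(0.008·75+0.085·5.8) = 2.15
  r_corr = 2.096 + 2.15 = 4.246 μm/a
Ordering by μm/a: zinc (4.25) > copper (1.93)

copper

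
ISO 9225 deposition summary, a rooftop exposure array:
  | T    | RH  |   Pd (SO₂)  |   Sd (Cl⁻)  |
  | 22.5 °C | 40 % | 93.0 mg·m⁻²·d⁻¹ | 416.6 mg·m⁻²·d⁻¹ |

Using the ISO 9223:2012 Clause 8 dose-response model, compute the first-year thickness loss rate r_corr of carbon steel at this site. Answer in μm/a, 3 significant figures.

r_corr = 60.7 μm/a

carbon steel: temperature factor f = -0.054·(12.5) = -0.6750
  Pd branch = 1.77·Pd^0.52·e^(0.02·RH+f) = 21.18 μm/a
  Cl⁻ term: 0.102·416.6^0.62·exp(0.033·40+0.04·22.5) = 39.53
  sum: 21.18 + 39.53 → r_corr = 60.71 μm/a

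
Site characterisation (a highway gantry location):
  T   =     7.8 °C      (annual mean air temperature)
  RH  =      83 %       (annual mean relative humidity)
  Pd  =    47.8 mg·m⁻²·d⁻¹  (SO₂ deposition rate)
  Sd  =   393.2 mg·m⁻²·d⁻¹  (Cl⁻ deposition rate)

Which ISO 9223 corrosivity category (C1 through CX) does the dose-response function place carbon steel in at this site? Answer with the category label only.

C5

carbon steel: f(T) = +0.150·(T−10) [T≤10 °C] = -0.3300
  Pd branch = 1.77·Pd^0.52·e^(0.02·RH+f) = 49.99 μm/a
  Sd branch = 0.102·Sd^0.62·e^(0.033·RH+0.04·T) = 87.56 μm/a
  r_corr = 49.99 + 87.56 = 137.5 μm/a
ISO 9223 Table 2 (carbon steel): 80 < 138 ≤ 200 μm/a ⇒ C5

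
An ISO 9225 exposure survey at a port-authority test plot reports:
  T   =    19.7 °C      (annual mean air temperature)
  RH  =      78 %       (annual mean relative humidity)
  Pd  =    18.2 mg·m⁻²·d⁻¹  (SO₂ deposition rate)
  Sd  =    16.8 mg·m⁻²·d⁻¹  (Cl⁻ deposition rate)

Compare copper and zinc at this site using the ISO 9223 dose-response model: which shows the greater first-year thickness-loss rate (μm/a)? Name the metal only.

zinc

copper: T>10 °C ⇒ hinge -0.080·(19.7−10) = -0.7760
  Pd branch = 0.0053·Pd^0.26·e^(0.059·RH+f) = 0.517 μm/a
  Cl⁻ term: 0.01025·16.8^0.27·exp(0.036·78+0.049·19.7) = 0.9556
  r_corr = 0.517 + 0.9556 = 1.473 μm/a
zinc: temperature factor f = -0.071·(9.7) = -0.6887
  Pd branch = 0.0129·Pd^0.44·e^(0.046·RH+f) = 0.8398 μm/a
  Cl⁻ term: 0.0175·16.8^0.57·exp(0.008·78+0.085·19.7) = 0.8703
  sum: 0.8398 + 0.8703 → r_corr = 1.71 μm/a
Ordering by μm/a: zinc (1.71) > copper (1.47)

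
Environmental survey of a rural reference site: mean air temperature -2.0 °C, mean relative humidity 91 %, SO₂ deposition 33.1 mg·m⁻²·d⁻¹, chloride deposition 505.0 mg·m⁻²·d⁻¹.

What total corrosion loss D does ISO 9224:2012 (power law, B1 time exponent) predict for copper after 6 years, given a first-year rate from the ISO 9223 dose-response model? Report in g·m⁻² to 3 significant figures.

D(6) = 57.5 g·m⁻²

copper: temperature factor f = +0.126·(-12.0) = -1.5120
  SO₂ term: 0.0053·33.1^0.26·exp(0.059·91-1.5120) = 0.623
  Cl⁻ term: 0.01025·505.0^0.27·exp(0.036·91+0.049·-2.0) = 1.321
  r_corr = 0.623 + 1.321 = 1.944 μm/a
Power-law: D(6) = r_corr · 6^0.667
  D(6) = 1.944 × 6^0.667 = 1.944 × 3.304 = 6.422 μm
  Mass loss = 6.422 μm × 8.96 g/cm³ = 57.54 g·m⁻²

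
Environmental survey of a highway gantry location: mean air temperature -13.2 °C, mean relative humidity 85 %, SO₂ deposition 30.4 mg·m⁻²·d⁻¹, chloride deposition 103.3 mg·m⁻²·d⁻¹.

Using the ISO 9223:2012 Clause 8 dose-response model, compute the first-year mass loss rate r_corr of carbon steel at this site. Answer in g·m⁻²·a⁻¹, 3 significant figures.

carbon steel: temperature factor f = +0.150·(-23.2) = -3.4800
  SO₂ term: 1.77·30.4^0.52·exp(0.02·85-3.4800) = 1.762
  Sd branch = 0.102·Sd^0.62·e^(0.033·RH+0.04·T) = 17.63 μm/a
  sum: 1.762 + 17.63 → r_corr = 19.39 μm/a
Convert to mass loss: 19.39 μm/a × 7.85 g/cm³ = 152.2 g·m⁻²·a⁻¹

r_corr = 152 g·m⁻²·a⁻¹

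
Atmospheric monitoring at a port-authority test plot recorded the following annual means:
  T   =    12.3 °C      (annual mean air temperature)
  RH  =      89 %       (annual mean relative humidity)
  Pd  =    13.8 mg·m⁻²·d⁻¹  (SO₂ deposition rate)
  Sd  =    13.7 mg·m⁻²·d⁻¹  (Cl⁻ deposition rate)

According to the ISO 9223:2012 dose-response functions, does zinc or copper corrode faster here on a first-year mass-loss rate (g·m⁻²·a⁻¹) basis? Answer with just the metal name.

copper

zinc: f(T) = -0.071·(T−10) [T>10 °C] = -0.1633
  SO₂ term: 0.0129·13.8^0.44·exp(0.046·89-0.1633) = 2.086
  Cl⁻ term: 0.0175·13.7^0.57·exp(0.008·89+0.085·12.3) = 0.4511
  r_corr = 2.086 + 0.4511 = 2.537 μm/a
  mass loss = 2.537 μm/a × 7.14 g/cm³ = 18.11 g·m⁻²·a⁻¹
copper: temperature factor f = -0.080·(2.3) = -0.1840
  SO₂ term: 0.0053·13.8^0.26·exp(0.059·89-0.1840) = 1.664
  Cl⁻ term: 0.01025·13.7^0.27·exp(0.036·89+0.049·12.3) = 0.9351
  r_corr = 1.664 + 0.9351 = 2.599 μm/a
  mass loss = 2.599 μm/a × 8.96 g/cm³ = 23.29 g·m⁻²·a⁻¹
Ordering by g·m⁻²·a⁻¹: copper (23.3) > zinc (18.1)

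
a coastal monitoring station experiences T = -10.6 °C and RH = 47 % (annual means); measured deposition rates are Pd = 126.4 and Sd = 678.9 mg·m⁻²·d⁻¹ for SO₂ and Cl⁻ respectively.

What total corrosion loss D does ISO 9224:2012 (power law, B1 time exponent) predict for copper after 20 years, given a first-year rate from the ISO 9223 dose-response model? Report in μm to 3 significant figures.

D(20) = 1.58 μm

copper: f(T) = +0.126·(T−10) [T≤10 °C] = -2.5956
  SO₂ term: 0.0053·126.4^0.26·exp(0.059·47-2.5956) = 0.02227
  Cl⁻ term: 0.01025·678.9^0.27·exp(0.036·47+0.049·-10.6) = 0.1926
  sum: 0.02227 + 0.1926 → r_corr = 0.2148 μm/a
ISO 9224: D(t) = r_corr · t^b with b = 0.667 (copper, B1)
  D(20) = 0.2148 × 20^0.667 = 0.2148 × 7.375 = 1.584 μm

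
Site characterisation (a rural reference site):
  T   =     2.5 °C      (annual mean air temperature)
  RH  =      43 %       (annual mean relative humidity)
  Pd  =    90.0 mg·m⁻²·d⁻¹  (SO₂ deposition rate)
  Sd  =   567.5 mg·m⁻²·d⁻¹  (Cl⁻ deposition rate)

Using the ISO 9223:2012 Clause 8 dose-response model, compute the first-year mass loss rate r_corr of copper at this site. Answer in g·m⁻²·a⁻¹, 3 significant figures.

r_corr = 3.46 g·m⁻²·a⁻¹

copper: temperature factor f = +0.126·(-7.5) = -0.9450
  sulphur-dioxide contribution → 0.0839 μm/a
  chloride contribution → 0.3018 μm/a
  ⇒ r_corr(copper) = 0.3857 μm/a
Convert to mass loss: 0.3857 μm/a × 8.96 g/cm³ = 3.456 g·m⁻²·a⁻¹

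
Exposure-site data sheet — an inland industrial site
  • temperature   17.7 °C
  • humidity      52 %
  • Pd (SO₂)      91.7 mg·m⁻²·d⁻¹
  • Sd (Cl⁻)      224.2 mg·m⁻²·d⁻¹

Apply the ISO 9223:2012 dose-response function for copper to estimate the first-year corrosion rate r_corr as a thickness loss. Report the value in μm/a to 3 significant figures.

r_corr = 0.883 μm/a

copper: f(T) = -0.080·(T−10) [T>10 °C] = -0.6160
  Pd branch = 0.0053·Pd^0.26·e^(0.059·RH+f) = 0.1992 μm/a
  Cl⁻ term: 0.01025·224.2^0.27·exp(0.036·52+0.049·17.7) = 0.684
  sum: 0.1992 + 0.684 → r_corr = 0.8832 μm/a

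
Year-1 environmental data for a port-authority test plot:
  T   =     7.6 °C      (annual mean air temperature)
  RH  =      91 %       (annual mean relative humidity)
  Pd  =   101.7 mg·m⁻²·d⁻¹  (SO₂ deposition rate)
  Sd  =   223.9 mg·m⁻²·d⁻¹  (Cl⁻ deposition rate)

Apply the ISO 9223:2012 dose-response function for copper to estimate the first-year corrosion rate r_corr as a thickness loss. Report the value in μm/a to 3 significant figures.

copper: T≤10 °C ⇒ hinge +0.126·(7.6−10) = -0.3024
  Pd branch = 0.0053·Pd^0.26·e^(0.059·RH+f) = 2.796 μm/a
  Sd branch = 0.01025·Sd^0.27·e^(0.036·RH+0.049·T) = 1.697 μm/a
  r_corr = 2.796 + 1.697 = 4.493 μm/a

r_corr = 4.49 μm/a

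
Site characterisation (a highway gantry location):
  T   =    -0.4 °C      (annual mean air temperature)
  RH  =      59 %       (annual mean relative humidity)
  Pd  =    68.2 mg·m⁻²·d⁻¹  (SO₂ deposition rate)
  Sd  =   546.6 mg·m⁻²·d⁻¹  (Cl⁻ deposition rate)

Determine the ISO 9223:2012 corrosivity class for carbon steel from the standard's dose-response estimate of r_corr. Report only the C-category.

C3

carbon steel: temperature factor f = +0.150·(-10.4) = -1.5600
  Pd branch = 1.77·Pd^0.52·e^(0.02·RH+f) = 10.88 μm/a
  Cl⁻ term: 0.102·546.6^0.62·exp(0.033·59+0.04·-0.4) = 35.04
  r_corr = 10.88 + 35.04 = 45.92 μm/a
ISO 9223 Table 2 (carbon steel): 25 < 45.9 ≤ 50 μm/a ⇒ C3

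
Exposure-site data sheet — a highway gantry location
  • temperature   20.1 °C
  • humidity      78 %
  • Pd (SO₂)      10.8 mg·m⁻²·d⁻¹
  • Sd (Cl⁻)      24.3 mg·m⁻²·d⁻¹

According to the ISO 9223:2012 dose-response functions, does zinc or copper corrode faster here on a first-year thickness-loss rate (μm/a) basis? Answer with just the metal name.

zinc

zinc: T>10 °C ⇒ hinge -0.071·(20.1−10) = -0.7171
  SO₂ term: 0.0129·10.8^0.44·exp(0.046·78-0.7171) = 0.6488
  Cl⁻ term: 0.0175·24.3^0.57·exp(0.008·78+0.085·20.1) = 1.111
  r_corr = 0.6488 + 1.111 = 1.76 μm/a
copper: T>10 °C ⇒ hinge -0.080·(20.1−10) = -0.8080
  SO₂ term: 0.0053·10.8^0.26·exp(0.059·78-0.8080) = 0.4372
  Sd branch = 0.01025·Sd^0.27·e^(0.036·RH+0.049·T) = 1.077 μm/a
  sum: 0.4372 + 1.077 → r_corr = 1.514 μm/a
Ordering by μm/a: zinc (1.76) > copper (1.51)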